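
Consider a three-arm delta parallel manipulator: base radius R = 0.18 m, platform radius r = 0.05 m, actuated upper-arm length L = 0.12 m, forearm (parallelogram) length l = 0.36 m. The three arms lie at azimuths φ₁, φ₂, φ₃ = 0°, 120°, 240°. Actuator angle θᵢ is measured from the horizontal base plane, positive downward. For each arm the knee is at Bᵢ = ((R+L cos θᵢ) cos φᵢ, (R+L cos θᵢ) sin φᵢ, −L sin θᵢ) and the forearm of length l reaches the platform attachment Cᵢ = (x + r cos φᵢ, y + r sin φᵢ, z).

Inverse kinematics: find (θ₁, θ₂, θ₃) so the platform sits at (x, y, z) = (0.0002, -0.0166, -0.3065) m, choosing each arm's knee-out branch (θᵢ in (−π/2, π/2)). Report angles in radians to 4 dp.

θ₁ = 0.3488, θ₂ = 0.4366, θ₃ = 0.2617

φ1=0.0° → target in arm frame (0.0002, -0.0166)
  A=0.1298, B=-0.3065, C=(l²−L²−A²−y'²−z²)/(2L)=0.0172
  √(A²+B²)=0.3329;  θ1 = -1.1702+1.5190 ≈ 0.3488
φ2=120.0° → target in arm frame (-0.0145, 0.0081)
  e−x'=0.1445;  (l²−L²−(e−x')²−y'²−z²)/2L = 0.0013
  γ=atan2(-0.3065,0.1445)=-1.1303;  ψ=arccos(0.0039)=1.5669;  θ2=γ+ψ≈0.4366
φ3=240.0° → target in arm frame (0.0143, 0.0085)
  A=0.1157, B=-0.3065, C=(l²−L²−A²−y'²−z²)/(2L)=0.0325
  θ3 = atan2(B,A) + arccos(C/0.3276) = 0.2617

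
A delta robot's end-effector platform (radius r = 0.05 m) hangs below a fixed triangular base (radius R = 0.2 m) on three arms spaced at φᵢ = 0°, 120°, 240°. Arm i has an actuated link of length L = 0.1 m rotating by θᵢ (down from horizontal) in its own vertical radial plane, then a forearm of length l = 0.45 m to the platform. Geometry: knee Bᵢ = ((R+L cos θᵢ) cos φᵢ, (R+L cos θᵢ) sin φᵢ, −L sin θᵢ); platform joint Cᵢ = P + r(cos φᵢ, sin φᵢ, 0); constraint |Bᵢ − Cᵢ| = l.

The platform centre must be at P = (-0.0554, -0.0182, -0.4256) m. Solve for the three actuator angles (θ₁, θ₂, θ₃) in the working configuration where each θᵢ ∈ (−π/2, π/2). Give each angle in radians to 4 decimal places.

φ1=0.0° → target in arm frame (-0.0554, -0.0182)
  e−x'=0.2054;  (l²−L²−(e−x')²−y'²−z²)/2L = -0.1558
  √(A²+B²)=0.4726;  θ1 = -1.1212+1.9067 ≈ 0.7856
arm 2 (φ=120.0°): x'=0.0119, y'=0.0571
  A=0.1381, B=-0.4256, C=(l²−L²−A²−y'²−z²)/(2L)=-0.0548
  √(A²+B²)=0.4474;  θ2 = -1.2571+1.6935 ≈ 0.4364
rotate P by −φ3: (0.0435, -0.0389, -0.4256)
  A=0.1065, B=-0.4256, C=(l²−L²−A²−y'²−z²)/(2L)=-0.0075
  θ3 = atan2(B,A) + arccos(C/0.4387) = 0.2623

θ₁ = 0.7856, θ₂ = 0.4364, θ₃ = 0.2623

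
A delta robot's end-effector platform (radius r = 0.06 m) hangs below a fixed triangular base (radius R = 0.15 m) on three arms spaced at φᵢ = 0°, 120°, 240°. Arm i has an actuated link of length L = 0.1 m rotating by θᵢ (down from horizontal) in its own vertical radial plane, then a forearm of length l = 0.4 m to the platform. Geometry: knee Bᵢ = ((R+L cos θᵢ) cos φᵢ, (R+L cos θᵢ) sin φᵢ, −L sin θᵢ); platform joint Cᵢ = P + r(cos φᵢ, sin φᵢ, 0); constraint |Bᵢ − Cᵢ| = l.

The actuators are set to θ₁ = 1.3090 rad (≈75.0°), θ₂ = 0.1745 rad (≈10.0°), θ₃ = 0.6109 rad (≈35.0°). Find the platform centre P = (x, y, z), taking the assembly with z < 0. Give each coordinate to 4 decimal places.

centre 1 = (0.1159·cos0.0°, 0.1159·sin0.0°, -0.0966) = (0.1159, 0.0000, -0.0966)
centre 2 = (0.1885·cos120.0°, 0.1885·sin120.0°, -0.0174) = (-0.0942, 0.1632, -0.0174)
arm 3 at φ=240.0°: (R−r)+L cos θ3 = 0.1719;  centre 3 = (-0.0860, -0.1489, -0.0574)
subtract pairs → two planes through P
plane₁₂: -0.4202x+0.3265y+0.1585z = 0.0131
Cramer: x(z) = -0.0280+0.2834z;  y(z) = 0.0040-0.1206z
quadratic in z: (1.0948)z²+(0.1107)z+(-0.1300)=0, √Δ=0.7625 → z ∈ {-0.3988, 0.2977}; z = -0.3988 (taking z<0)
x = -0.1410, y = 0.0521

(-0.1410, 0.0521, -0.3988)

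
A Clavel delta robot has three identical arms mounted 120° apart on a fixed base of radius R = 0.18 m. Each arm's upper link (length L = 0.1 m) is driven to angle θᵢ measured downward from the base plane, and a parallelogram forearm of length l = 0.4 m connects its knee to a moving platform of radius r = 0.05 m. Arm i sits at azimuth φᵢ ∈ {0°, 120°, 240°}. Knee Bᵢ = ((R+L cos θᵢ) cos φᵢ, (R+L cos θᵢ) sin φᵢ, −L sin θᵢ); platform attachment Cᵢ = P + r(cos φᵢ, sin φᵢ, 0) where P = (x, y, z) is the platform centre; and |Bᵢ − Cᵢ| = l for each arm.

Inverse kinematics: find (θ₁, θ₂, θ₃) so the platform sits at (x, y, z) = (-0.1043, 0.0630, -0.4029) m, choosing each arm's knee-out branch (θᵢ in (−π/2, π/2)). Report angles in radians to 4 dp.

θ₁ = 1.3959, θ₂ = 0.2615, θ₃ = 0.8726

φ1=0.0° → target in arm frame (-0.1043, 0.0630)
  A cos θ + B sin θ = C:  0.2343·cos θ + -0.4029·sin θ = -0.3560
  √(A²+B²)=0.4661;  θ1 = -1.0441+2.4399 ≈ 1.3959
rotate P by −φ2: (0.1067, 0.0588, -0.4029)
  A=0.0233, B=-0.4029, C=(l²−L²−A²−y'²−z²)/(2L)=-0.0817
  γ=atan2(-0.4029,0.0233)=-1.5131;  ψ=arccos(-0.2023)=1.7745;  θ2=γ+ψ≈0.2615
arm 3 (φ=240.0°): x'=-0.0024, y'=-0.1218
  e−x'=0.1324;  (l²−L²−(e−x')²−y'²−z²)/2L = -0.2235
  √(A²+B²)=0.4241;  θ3 = -1.2533+2.1259 ≈ 0.8726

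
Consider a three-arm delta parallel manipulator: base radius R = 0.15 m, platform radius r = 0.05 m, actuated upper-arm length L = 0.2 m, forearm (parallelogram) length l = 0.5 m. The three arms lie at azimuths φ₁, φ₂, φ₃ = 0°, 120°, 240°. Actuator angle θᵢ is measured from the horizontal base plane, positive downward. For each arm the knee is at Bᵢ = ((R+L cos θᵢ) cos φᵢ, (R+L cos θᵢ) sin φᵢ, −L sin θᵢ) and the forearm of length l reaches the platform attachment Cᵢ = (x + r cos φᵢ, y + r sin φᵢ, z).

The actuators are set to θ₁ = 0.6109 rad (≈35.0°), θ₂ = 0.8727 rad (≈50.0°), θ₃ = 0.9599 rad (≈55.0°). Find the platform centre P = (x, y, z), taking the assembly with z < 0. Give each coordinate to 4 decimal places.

(0.0793, 0.0210, -0.5789)

φ1=0.0°: virtual centre (0.2638, 0.0000, -0.1147), radius l
arm 2 at φ=120.0°: e+L cos θ2 = 0.2286;  O2 = (-0.1143, 0.1979, -0.1532)
O3 = (0.2147·cos240.0°, 0.2147·sin240.0°, -0.1638) = (-0.1074, -0.1860, -0.1638)
subtract pairs → two planes through P
[-0.7562 0.3959 -0.0770]·P = -0.0071;  [-0.7424 -0.3719 -0.0982]·P = -0.0098
Cramer: x(z) = 0.0113-0.1174z;  y(z) = 0.0038-0.0298z
sphere 1 gives Az²+Bz+C=0 with A=1.0147, B=0.2885, C=-0.1731;  B²−4AC=0.7856;  roots -0.5789, 0.2946;  negative root z = -0.5789
x = 0.0793, y = 0.0210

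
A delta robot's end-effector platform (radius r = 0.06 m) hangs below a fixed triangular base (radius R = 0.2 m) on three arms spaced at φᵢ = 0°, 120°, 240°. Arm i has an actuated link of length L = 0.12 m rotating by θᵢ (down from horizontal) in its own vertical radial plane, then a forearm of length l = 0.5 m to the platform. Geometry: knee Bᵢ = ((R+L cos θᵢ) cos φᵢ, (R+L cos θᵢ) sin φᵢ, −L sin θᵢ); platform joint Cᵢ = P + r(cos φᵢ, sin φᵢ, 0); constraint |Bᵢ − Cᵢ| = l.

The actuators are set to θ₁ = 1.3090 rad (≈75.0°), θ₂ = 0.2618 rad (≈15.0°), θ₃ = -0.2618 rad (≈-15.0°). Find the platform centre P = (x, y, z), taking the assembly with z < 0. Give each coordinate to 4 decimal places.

arm 1 at φ=0.0°: (R−r)+L cos θ1 = 0.1711;  S1 = (0.1711, 0.0000, -0.1159)
S2 = (0.2559·cos120.0°, 0.2559·sin120.0°, -0.0311) = (-0.1280, 0.2216, -0.0311)
φ3=240.0°: virtual centre (-0.1280, -0.2216, 0.0311), radius l
subtract pairs → two planes through P
[-0.5980 0.4433 0.1697]·P = 0.0238;  [-0.5980 -0.4433 0.2939]·P = 0.0238
Cramer: x(z) = -0.0397+0.3876z;  y(z) = 0.0000+0.1401z
sphere 1 gives Az²+Bz+C=0 with A=1.1699, B=0.0684, C=-0.1921;  B²−4AC=0.9038;  roots -0.4355, 0.3771;  negative root z = -0.4355
x = -0.2086, y = -0.0610

(-0.2086, -0.0610, -0.4355)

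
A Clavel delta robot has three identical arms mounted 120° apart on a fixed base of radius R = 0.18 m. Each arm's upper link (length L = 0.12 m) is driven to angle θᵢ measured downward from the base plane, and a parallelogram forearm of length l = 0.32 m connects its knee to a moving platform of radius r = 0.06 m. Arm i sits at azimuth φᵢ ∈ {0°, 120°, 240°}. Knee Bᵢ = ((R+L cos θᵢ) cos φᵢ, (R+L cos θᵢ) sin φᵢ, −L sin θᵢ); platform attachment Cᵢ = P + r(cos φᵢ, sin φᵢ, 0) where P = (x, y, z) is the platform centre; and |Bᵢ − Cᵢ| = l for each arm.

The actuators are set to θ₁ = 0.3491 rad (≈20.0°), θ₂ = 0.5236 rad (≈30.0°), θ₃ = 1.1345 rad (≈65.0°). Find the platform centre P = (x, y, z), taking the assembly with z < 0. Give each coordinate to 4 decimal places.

arm 1 at φ=0.0°: e+L cos θ1 = 0.2328;  centre 1 = (0.2328, 0.0000, -0.0410)
arm 2 at φ=120.0°: e+L cos θ2 = 0.2239;  centre 2 = (-0.1120, 0.1939, -0.0600)
arm 3 at φ=240.0°: e+L cos θ3 = 0.1707;  centre 3 = (-0.0854, -0.1478, -0.1088)
|centre ₂|²−|centre ₁|² = -0.0021;  |centre ₃|²−|centre ₁|² = -0.0149
linear system: -0.6894x+0.3878y = -0.0021−-0.0379z; -0.6362x+-0.2957y = -0.0149−-0.1354z
det = 0.4506;  x = 0.0142+-0.1414z,  y = 0.0198+-0.1537z
quadratic in z: (1.0436)z²+(0.1378)z+(-0.0526)=0, √Δ=0.4883 → z ∈ {-0.3000, 0.1679}; z = -0.3000 (taking z<0)
x = 0.0566, y = 0.0659

(0.0566, 0.0659, -0.3000)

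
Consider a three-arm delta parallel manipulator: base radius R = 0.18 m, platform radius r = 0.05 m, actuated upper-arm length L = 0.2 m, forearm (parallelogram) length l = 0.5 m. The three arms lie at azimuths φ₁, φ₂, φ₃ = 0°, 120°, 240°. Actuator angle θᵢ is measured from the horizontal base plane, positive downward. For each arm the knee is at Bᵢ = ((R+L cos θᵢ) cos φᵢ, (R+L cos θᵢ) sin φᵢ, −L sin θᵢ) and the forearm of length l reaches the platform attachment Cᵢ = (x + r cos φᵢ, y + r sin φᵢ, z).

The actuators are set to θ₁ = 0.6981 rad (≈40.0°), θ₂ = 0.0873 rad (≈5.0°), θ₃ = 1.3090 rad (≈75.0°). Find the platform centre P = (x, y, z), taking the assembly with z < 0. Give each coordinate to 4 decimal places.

arm 1 at φ=0.0°: e+L cos θ1 = 0.2832;  O1 = (0.2832, 0.0000, -0.1286)
O2 = (0.3292·cos120.0°, 0.3292·sin120.0°, -0.0174) = (-0.1646, 0.2851, -0.0174)
arm 3 at φ=240.0°: e+L cos θ3 = 0.1818;  O3 = (-0.0909, -0.1574, -0.1932)
eliminate P² terms by subtracting sphere 1 from 2 and 3
plane₁₂: -0.8957x+0.5703y+0.2222z = 0.0120
Cramer: x(z) = 0.0159-0.0053z;  y(z) = 0.0460-0.3980z
sphere 1 gives Az²+Bz+C=0 with A=1.1584, B=0.2233, C=-0.1599;  B²−4AC=0.7909;  roots -0.4802, 0.2874;  negative root z = -0.4802
x = 0.0185, y = 0.2371

(0.0185, 0.2371, -0.4802)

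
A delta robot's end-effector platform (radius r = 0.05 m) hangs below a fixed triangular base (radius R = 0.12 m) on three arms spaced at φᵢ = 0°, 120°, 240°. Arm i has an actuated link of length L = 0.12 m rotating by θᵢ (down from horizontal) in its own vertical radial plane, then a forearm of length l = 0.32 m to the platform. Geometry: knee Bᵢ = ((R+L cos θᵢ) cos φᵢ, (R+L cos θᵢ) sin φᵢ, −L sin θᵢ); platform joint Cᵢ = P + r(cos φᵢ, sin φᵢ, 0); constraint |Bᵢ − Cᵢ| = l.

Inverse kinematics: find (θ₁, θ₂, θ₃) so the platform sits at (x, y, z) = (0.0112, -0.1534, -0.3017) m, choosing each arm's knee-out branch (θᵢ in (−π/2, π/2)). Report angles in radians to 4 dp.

rotate P by −φ1: (0.0112, -0.1534, -0.3017)
  e−x'=0.0588;  (l²−L²−(e−x')²−y'²−z²)/2L = -0.1250
  γ=atan2(-0.3017,0.0588)=-1.3783;  ψ=arccos(-0.4068)=1.9898;  θ1=γ+ψ≈0.6115
rotate P by −φ2: (-0.1384, 0.0670, -0.3017)
  A cos θ + B sin θ = C:  0.2084·cos θ + -0.3017·sin θ = -0.2123
  γ=atan2(-0.3017,0.2084)=-0.9662;  ψ=arccos(-0.5791)=2.1884;  θ2=γ+ψ≈1.2222
arm 3 (φ=240.0°): x'=0.1272, y'=0.0864
  A=-0.0572, B=-0.3017, C=(l²−L²−A²−y'²−z²)/(2L)=-0.0574
  √(A²+B²)=0.3071;  θ3 = -1.7583+1.7587 ≈ 0.0004

θ₁ = 0.6115, θ₂ = 1.2222, θ₃ = 0.0004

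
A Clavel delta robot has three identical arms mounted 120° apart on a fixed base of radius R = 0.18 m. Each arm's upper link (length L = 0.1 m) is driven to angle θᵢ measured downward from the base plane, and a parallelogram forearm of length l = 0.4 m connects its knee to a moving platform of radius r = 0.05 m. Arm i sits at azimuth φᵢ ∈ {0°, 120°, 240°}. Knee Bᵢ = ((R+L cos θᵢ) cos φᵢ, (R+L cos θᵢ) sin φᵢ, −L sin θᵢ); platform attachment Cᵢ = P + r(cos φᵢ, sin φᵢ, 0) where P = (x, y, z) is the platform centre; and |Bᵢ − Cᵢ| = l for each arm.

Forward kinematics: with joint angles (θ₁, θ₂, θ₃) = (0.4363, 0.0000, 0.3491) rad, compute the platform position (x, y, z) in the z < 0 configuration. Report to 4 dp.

φ1=0.0°: virtual centre (0.2206, 0.0000, -0.0423), radius l
arm 2 at φ=120.0°: (R−r)+L cos θ2 = 0.2300;  S2 = (-0.1150, 0.1992, 0.0000)
arm 3 at φ=240.0°: (R−r)+L cos θ3 = 0.2240;  S3 = (-0.1120, -0.1940, -0.0342)
eliminate P² terms by subtracting sphere 1 from 2 and 3
linear system: -0.6713x+0.3984y = 0.0024−0.0845z; -0.6652x+-0.3879y = 0.0009−0.0161z
det = 0.5254;  x = -0.0025+0.0746z,  y = 0.0020+-0.0864z
sphere 1 gives Az²+Bz+C=0 with A=1.0130, B=0.0509, C=-0.1084;  B²−4AC=0.4420;  roots -0.3533, 0.3030;  negative root z = -0.3533
x = -0.0288, y = 0.0325

(-0.0288, 0.0325, -0.3533)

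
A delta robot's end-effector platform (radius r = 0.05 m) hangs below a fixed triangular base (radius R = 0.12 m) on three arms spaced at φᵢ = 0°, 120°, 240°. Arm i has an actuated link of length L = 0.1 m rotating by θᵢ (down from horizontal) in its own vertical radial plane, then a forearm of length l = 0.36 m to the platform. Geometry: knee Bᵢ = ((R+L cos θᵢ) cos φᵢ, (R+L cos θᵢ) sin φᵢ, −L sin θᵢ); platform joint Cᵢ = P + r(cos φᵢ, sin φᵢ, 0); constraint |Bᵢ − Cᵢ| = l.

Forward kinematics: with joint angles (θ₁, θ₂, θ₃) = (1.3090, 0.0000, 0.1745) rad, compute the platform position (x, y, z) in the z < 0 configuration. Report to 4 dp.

(-0.1848, 0.0189, -0.3212)

centre 1 = (0.0959·cos0.0°, 0.0959·sin0.0°, -0.0966) = (0.0959, 0.0000, -0.0966)
arm 2 at φ=120.0°: (R−r)+L cos θ2 = 0.1700;  centre 2 = (-0.0850, 0.1472, 0.0000)
centre 3 = (0.1685·cos240.0°, 0.1685·sin240.0°, -0.0174) = (-0.0842, -0.1459, -0.0174)
subtract pairs → two planes through P
linear system: -0.3618x+0.2944y = 0.0104−0.1932z; -0.3602x+-0.2918y = 0.0102−0.1585z
Cramer: x(z) = -0.0284+0.4868z;  y(z) = 0.0003-0.0580z
quadratic in z: (1.2404)z²+(0.0721)z+(-0.1048)=0, √Δ=0.7247 → z ∈ {-0.3212, 0.2631}; z = -0.3212 (taking z<0)
x = -0.1848, y = 0.0189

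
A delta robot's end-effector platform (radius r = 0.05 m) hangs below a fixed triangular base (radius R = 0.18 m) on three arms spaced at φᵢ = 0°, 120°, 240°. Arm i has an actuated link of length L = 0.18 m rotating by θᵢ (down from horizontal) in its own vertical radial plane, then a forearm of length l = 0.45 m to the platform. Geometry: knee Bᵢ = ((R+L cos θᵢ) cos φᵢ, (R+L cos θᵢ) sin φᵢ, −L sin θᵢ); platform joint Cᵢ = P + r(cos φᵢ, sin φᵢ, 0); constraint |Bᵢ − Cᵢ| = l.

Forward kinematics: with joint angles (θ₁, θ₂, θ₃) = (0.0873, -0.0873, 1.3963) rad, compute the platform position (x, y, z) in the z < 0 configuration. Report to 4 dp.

centre 1 = (0.3093·cos0.0°, 0.3093·sin0.0°, -0.0157) = (0.3093, 0.0000, -0.0157)
arm 2 at φ=120.0°: e+L cos θ2 = 0.3093;  centre 2 = (-0.1547, 0.2679, 0.0157)
φ3=240.0°: virtual centre (-0.0806, -0.1396, -0.1773), radius l
eliminate P² terms by subtracting sphere 1 from 2 and 3
linear system: -0.9279x+0.5357y = 0.0000−0.0628z; -0.7799x+-0.2793y = -0.0385−-0.3231z
Cramer: x(z) = 0.0305-0.2298z;  y(z) = 0.0528-0.5153z
sphere 1 gives Az²+Bz+C=0 with A=1.3183, B=0.1052, C=-0.1217;  B²−4AC=0.6529;  roots -0.3464, 0.2666;  negative root z = -0.3464
x = 0.1101, y = 0.2312

(0.1101, 0.2312, -0.3464)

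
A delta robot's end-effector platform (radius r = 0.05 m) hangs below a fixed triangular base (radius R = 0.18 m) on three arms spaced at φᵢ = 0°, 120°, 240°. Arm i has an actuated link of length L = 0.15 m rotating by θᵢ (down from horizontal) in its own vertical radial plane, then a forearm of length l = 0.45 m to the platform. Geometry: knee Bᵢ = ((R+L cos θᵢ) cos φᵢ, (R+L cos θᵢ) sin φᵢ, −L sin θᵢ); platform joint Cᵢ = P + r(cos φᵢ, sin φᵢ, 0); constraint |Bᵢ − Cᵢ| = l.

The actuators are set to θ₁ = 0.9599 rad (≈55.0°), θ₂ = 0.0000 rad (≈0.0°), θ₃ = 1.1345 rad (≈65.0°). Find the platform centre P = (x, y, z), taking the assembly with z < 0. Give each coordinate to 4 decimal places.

(-0.0611, 0.1657, -0.4363)

centre 1 = (0.2160·cos0.0°, 0.2160·sin0.0°, -0.1229) = (0.2160, 0.0000, -0.1229)
φ2=120.0°: virtual centre (-0.1400, 0.2425, 0.0000), radius l
centre 3 = (0.1934·cos240.0°, 0.1934·sin240.0°, -0.1359) = (-0.0967, -0.1675, -0.1359)
|centre ₂|²−|centre ₁|² = 0.0166;  |centre ₃|²−|centre ₁|² = -0.0059
[-0.7121 0.4850 0.2457]·P = 0.0166;  [-0.6255 -0.3350 -0.0262]·P = -0.0059
det = 0.5419;  x = -0.0050+0.1285z,  y = 0.0269+-0.3180z
into |P−centre ₁|² = l²: 1.1177z² + 0.1718z + -0.1378 = 0;  Δ = 0.6456;  z = -0.4363 or 0.2826 → z<0 root = -0.4363
x = -0.0611, y = 0.1657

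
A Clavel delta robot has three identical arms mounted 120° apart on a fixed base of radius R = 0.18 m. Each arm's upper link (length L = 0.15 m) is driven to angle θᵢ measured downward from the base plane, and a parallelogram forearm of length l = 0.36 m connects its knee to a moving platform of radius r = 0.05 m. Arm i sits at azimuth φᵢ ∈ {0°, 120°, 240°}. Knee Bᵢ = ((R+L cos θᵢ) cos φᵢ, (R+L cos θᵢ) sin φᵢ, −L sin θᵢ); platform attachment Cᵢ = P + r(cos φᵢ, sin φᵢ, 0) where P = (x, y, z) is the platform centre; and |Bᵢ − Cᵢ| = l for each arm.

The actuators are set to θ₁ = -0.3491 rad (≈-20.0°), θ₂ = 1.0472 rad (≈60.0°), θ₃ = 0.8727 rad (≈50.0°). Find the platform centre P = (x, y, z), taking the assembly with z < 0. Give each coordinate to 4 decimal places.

φ1=0.0°: virtual centre (0.2710, 0.0000, 0.0513), radius l
φ2=120.0°: virtual centre (-0.1025, 0.1775, -0.1299), radius l
arm 3 at φ=240.0°: (R−r)+L cos θ3 = 0.2264;  S3 = (-0.1132, -0.1961, -0.1149)
subtract pairs → two planes through P
plane₁₂: -0.7469x+0.3551y+-0.3624z = -0.0171
det = 0.5657;  x = 0.0192+-0.4599z,  y = -0.0080+0.0533z
sphere 1 gives Az²+Bz+C=0 with A=1.2143, B=0.1281, C=-0.0635;  B²−4AC=0.3249;  roots -0.2874, 0.1819;  negative root z = -0.2874
x = 0.1513, y = -0.0233

(0.1513, -0.0233, -0.2874)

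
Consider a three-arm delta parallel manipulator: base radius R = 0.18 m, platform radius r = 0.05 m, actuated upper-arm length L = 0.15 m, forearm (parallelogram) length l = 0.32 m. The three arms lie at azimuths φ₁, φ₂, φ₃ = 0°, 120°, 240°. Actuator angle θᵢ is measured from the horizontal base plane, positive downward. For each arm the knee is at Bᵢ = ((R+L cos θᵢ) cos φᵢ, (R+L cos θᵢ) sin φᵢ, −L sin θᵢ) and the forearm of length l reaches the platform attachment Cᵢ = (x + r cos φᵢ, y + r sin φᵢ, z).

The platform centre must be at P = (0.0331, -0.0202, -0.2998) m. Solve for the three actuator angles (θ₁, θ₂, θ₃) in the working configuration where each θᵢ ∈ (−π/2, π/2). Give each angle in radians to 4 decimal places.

arm 1 (φ=0.0°): x'=0.0331, y'=-0.0202
  e−x'=0.0969;  (l²−L²−(e−x')²−y'²−z²)/2L = -0.0659
  θ1 = atan2(B,A) + arccos(C/0.3151) = 0.5234
rotate P by −φ2: (-0.0340, -0.0186, -0.2998)
  A=0.1640, B=-0.2998, C=(l²−L²−A²−y'²−z²)/(2L)=-0.1241
  θ2 = atan2(B,A) + arccos(C/0.3417) = 0.8724
φ3=240.0° → target in arm frame (0.0009, 0.0388)
  e−x'=0.1291;  (l²−L²−(e−x')²−y'²−z²)/2L = -0.0938
  √(A²+B²)=0.3264;  θ3 = -1.1643+1.8623 ≈ 0.6980

θ₁ = 0.5234, θ₂ = 0.8724, θ₃ = 0.6980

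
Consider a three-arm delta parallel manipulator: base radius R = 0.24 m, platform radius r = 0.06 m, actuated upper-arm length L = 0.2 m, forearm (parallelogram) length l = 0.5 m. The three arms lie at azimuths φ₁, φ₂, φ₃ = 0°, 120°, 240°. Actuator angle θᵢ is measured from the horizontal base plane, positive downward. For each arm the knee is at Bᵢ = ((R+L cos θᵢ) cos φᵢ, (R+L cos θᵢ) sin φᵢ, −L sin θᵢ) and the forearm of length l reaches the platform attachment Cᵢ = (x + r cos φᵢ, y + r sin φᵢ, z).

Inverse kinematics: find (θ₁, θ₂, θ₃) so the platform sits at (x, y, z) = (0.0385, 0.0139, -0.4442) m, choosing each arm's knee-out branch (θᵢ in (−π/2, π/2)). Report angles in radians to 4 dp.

arm 1 (φ=0.0°): x'=0.0385, y'=0.0139
  e−x'=0.1415;  (l²−L²−(e−x')²−y'²−z²)/2L = -0.0188
  θ1 = atan2(B,A) + arccos(C/0.4662) = 0.3488
φ2=120.0° → target in arm frame (-0.0072, -0.0403)
  A=0.1872, B=-0.4442, C=(l²−L²−A²−y'²−z²)/(2L)=-0.0600
  θ2 = atan2(B,A) + arccos(C/0.4820) = 0.5236
rotate P by −φ3: (-0.0313, 0.0264, -0.4442)
  A=0.2113, B=-0.4442, C=(l²−L²−A²−y'²−z²)/(2L)=-0.0816
  √(A²+B²)=0.4919;  θ3 = -1.1268+1.7375 ≈ 0.6107

θ₁ = 0.3488, θ₂ = 0.5236, θ₃ = 0.6107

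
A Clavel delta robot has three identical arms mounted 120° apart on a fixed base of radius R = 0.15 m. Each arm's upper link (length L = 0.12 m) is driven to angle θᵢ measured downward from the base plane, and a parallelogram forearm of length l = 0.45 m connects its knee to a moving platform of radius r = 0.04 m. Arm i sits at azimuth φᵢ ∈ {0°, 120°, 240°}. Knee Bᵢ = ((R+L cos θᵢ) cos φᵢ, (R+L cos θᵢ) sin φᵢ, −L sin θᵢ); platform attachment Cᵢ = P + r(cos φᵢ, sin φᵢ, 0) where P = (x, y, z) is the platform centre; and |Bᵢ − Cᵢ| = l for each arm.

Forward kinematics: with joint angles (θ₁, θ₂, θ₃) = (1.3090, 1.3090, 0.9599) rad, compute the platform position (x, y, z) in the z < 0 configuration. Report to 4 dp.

φ1=0.0°: virtual centre (0.1411, 0.0000, -0.1159), radius l
φ2=120.0°: virtual centre (-0.0705, 0.1222, -0.1159), radius l
arm 3 at φ=240.0°: (R−r)+L cos θ3 = 0.1788;  centre 3 = (-0.0894, -0.1549, -0.0983)
|centre ₂|²−|centre ₁|² = 0.0000;  |centre ₃|²−|centre ₁|² = 0.0083
plane₁₂: -0.4232x+0.2443y+0.0000z = 0.0000
det = 0.2437;  x = -0.0083+0.0353z,  y = -0.0144+0.0612z
into |P−centre ₁|² = l²: 1.0050z² + 0.2195z + -0.1665 = 0;  Δ = 0.7177;  z = -0.5307 or 0.3123 → z<0 root = -0.5307
x = -0.0271, y = -0.0469

(-0.0271, -0.0469, -0.5307)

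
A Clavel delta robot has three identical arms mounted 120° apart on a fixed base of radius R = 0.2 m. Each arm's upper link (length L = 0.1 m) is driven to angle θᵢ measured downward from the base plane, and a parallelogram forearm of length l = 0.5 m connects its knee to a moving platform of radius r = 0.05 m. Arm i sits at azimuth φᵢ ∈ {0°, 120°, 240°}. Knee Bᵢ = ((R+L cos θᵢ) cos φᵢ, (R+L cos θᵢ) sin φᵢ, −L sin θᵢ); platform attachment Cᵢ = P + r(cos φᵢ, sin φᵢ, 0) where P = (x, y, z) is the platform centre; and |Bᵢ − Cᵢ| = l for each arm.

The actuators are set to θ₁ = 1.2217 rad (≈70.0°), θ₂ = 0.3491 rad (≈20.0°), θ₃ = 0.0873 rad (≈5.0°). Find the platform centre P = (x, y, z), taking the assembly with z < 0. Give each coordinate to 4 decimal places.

O1 = (0.1842·cos0.0°, 0.1842·sin0.0°, -0.0940) = (0.1842, 0.0000, -0.0940)
arm 2 at φ=120.0°: ρ2 = 0.2440;  O2 = (-0.1220, 0.2113, -0.0342)
O3 = (0.2496·cos240.0°, 0.2496·sin240.0°, -0.0087) = (-0.1248, -0.2162, -0.0087)
subtract pairs → two planes through P
[-0.6124 0.4226 0.1195]·P = 0.0179;  [-0.6180 -0.4324 0.1705]·P = 0.0196
Cramer: x(z) = -0.0305+0.2353z;  y(z) = -0.0018+0.0581z
into |P−O₁|² = l²: 1.0587z² + 0.0867z + -0.1951 = 0;  Δ = 0.8336;  z = -0.4721 or 0.3902 → z<0 root = -0.4721
x = -0.1416, y = -0.0292

(-0.1416, -0.0292, -0.4721)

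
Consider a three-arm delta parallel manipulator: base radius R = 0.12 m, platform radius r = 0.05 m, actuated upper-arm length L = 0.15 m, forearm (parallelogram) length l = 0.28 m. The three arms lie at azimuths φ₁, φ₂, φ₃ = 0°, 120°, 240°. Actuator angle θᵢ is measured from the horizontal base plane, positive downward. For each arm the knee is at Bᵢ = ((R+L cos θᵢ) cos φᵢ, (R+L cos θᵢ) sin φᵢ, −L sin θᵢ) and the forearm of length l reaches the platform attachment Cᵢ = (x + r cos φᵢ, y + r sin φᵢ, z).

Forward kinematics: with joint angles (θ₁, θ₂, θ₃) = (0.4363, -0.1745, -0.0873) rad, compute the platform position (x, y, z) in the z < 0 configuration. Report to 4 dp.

φ1=0.0°: virtual centre (0.2059, 0.0000, -0.0634), radius l
φ2=120.0°: virtual centre (-0.1089, 0.1886, 0.0260), radius l
φ3=240.0°: virtual centre (-0.1097, -0.1900, 0.0131), radius l
eliminate P² terms by subtracting sphere 1 from 2 and 3
linear system: -0.6296x+0.3771y = 0.0016−0.1789z; -0.6313x+-0.3801y = 0.0019−0.1529z
Cramer: x(z) = -0.0028+0.2632z;  y(z) = -0.0003-0.0348z
quadratic in z: (1.0705)z²+(0.0169)z+(-0.0308)=0, √Δ=0.3636 → z ∈ {-0.1777, 0.1619}; z = -0.1777 (taking z<0)
x = -0.0496, y = 0.0059

(-0.0496, 0.0059, -0.1777)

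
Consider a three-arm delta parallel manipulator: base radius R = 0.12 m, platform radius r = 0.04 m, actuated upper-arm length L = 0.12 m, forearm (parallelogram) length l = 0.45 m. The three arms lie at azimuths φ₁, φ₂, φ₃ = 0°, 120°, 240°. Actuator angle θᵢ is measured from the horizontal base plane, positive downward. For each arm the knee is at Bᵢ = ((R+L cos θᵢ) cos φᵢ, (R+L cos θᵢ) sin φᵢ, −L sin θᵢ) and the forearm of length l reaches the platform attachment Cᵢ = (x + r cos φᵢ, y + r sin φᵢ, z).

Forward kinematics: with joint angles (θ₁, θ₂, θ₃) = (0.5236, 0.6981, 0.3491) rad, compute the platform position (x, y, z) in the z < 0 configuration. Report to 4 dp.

(0.0008, -0.0586, -0.4669)

φ1=0.0°: virtual centre (0.1839, 0.0000, -0.0600), radius l
φ2=120.0°: virtual centre (-0.0860, 0.1489, -0.0771), radius l
arm 3 at φ=240.0°: ρ3 = 0.1928;  O3 = (-0.0964, -0.1669, -0.0410)
eliminate P² terms by subtracting sphere 1 from 2 and 3
plane₁₂: -0.5398x+0.2978y+-0.0343z = -0.0019
Cramer: x(z) = 0.0006-0.0004z;  y(z) = -0.0053+0.1143z
sphere 1 gives Az²+Bz+C=0 with A=1.0131, B=0.1189, C=-0.1653;  B²−4AC=0.6839;  roots -0.4669, 0.3495;  negative root z = -0.4669
x = 0.0008, y = -0.0586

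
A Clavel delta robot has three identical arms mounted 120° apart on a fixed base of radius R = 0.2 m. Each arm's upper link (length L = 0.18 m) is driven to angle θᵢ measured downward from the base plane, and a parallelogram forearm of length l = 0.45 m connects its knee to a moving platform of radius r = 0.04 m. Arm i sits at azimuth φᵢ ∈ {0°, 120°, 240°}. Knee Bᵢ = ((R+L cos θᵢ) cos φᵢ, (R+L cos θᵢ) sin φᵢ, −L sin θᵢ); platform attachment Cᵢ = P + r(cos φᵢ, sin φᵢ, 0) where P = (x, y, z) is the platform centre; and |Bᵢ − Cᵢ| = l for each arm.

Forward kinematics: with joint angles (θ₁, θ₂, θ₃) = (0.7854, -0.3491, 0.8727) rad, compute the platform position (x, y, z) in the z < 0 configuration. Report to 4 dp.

centre 1 = (0.2873·cos0.0°, 0.2873·sin0.0°, -0.1273) = (0.2873, 0.0000, -0.1273)
arm 2 at φ=120.0°: e+L cos θ2 = 0.3291;  centre 2 = (-0.1646, 0.2850, 0.0616)
arm 3 at φ=240.0°: e+L cos θ3 = 0.2757;  centre 3 = (-0.1378, -0.2388, -0.1379)
|centre ₂|²−|centre ₁|² = 0.0134;  |centre ₃|²−|centre ₁|² = -0.0037
plane₁₂: -0.9037x+0.5701y+0.3777z = 0.0134
det = 0.9163;  x = -0.0047+0.1836z,  y = 0.0161+-0.3714z
sphere 1 gives Az²+Bz+C=0 with A=1.1717, B=0.1354, C=-0.1008;  B²−4AC=0.4908;  roots -0.3567, 0.2412;  negative root z = -0.3567
x = -0.0702, y = 0.1486

(-0.0702, 0.1486, -0.3567)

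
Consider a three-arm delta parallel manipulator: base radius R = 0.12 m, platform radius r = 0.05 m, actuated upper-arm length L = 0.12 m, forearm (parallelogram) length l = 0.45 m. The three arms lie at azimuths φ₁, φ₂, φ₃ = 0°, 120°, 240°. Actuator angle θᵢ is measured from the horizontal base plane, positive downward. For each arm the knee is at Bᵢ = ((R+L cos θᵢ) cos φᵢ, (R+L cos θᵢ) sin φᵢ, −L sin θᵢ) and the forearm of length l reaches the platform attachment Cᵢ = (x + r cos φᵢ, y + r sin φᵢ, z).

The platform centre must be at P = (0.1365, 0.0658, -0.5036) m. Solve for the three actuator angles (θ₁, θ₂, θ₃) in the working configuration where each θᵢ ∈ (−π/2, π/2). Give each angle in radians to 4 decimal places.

φ1=0.0° → target in arm frame (0.1365, 0.0658)
  e−x'=-0.0665;  (l²−L²−(e−x')²−y'²−z²)/2L = -0.3094
  √(A²+B²)=0.5080;  θ1 = -1.7021+2.2258 ≈ 0.5237
φ2=120.0° → target in arm frame (-0.0113, -0.1511)
  e−x'=0.0813;  (l²−L²−(e−x')²−y'²−z²)/2L = -0.3956
  θ2 = atan2(B,A) + arccos(C/0.5101) = 1.0476
rotate P by −φ3: (-0.1252, 0.0853, -0.5036)
  e−x'=0.1952;  (l²−L²−(e−x')²−y'²−z²)/2L = -0.4621
  θ3 = atan2(B,A) + arccos(C/0.5401) = 1.3965

θ₁ = 0.5237, θ₂ = 1.0476, θ₃ = 1.3965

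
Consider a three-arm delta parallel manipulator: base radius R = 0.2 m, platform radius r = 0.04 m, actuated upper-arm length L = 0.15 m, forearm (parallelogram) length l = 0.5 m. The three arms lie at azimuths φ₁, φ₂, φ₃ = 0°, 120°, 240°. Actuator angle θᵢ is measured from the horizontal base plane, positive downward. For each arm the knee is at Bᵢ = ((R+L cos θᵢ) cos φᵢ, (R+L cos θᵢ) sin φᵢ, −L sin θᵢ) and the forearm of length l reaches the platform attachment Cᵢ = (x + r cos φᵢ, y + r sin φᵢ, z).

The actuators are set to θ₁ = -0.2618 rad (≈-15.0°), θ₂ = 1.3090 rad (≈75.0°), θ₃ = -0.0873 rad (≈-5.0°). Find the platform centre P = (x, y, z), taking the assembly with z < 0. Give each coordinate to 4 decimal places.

arm 1 at φ=0.0°: ρ1 = 0.3049;  S1 = (0.3049, 0.0000, 0.0388)
S2 = (0.1988·cos120.0°, 0.1988·sin120.0°, -0.1449) = (-0.0994, 0.1722, -0.1449)
arm 3 at φ=240.0°: ρ3 = 0.3094;  S3 = (-0.1547, -0.2680, 0.0131)
|S₂|²−|S₁|² = -0.0339;  |S₃|²−|S₁|² = 0.0015
plane₁₂: -0.8086x+0.3444y+-0.3674z = -0.0339
Cramer: x(z) = 0.0236-0.2862z;  y(z) = -0.0432+0.3949z
sphere 1 gives Az²+Bz+C=0 with A=1.2378, B=0.0493, C=-0.1675;  B²−4AC=0.8318;  roots -0.3883, 0.3485;  negative root z = -0.3883
x = 0.1347, y = -0.1965

(0.1347, -0.1965, -0.3883)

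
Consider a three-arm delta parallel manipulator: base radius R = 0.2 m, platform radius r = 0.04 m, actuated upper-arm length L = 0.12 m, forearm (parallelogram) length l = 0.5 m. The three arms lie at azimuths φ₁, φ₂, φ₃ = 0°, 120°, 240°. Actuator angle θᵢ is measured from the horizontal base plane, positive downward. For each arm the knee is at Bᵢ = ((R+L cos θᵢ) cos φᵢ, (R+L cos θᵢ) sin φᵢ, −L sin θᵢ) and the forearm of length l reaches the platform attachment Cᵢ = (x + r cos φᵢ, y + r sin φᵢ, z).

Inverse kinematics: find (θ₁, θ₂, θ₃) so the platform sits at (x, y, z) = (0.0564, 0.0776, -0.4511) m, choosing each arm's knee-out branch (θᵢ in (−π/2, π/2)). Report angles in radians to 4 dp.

rotate P by −φ1: (0.0564, 0.0776, -0.4511)
  A=0.1036, B=-0.4511, C=(l²−L²−A²−y'²−z²)/(2L)=0.0640
  √(A²+B²)=0.4628;  θ1 = -1.3451+1.4321 ≈ 0.0871
arm 2 (φ=120.0°): x'=0.0390, y'=-0.0876
  A=0.1210, B=-0.4511, C=(l²−L²−A²−y'²−z²)/(2L)=0.0408
  √(A²+B²)=0.4670;  θ2 = -1.3087+1.4834 ≈ 0.1746
arm 3 (φ=240.0°): x'=-0.0954, y'=0.0100
  e−x'=0.2554;  (l²−L²−(e−x')²−y'²−z²)/2L = -0.1384
  √(A²+B²)=0.5184;  θ3 = -1.0556+1.8411 ≈ 0.7855

θ₁ = 0.0871, θ₂ = 0.1746, θ₃ = 0.7855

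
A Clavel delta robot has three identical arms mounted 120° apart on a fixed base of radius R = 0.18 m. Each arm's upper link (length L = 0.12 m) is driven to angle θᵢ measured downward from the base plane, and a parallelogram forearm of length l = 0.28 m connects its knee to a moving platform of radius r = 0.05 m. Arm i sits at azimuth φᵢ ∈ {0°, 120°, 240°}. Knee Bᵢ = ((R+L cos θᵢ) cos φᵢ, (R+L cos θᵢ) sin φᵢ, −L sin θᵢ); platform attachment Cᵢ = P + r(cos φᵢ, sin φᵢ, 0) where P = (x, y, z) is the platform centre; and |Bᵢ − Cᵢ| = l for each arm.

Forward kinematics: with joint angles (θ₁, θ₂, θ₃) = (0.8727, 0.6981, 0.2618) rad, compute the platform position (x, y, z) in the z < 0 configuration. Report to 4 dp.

(-0.0362, -0.0324, -0.2267)

φ1=0.0°: virtual centre (0.2071, 0.0000, -0.0919), radius l
φ2=120.0°: virtual centre (-0.1110, 0.1922, -0.0771), radius l
arm 3 at φ=240.0°: ρ3 = 0.2459;  S3 = (-0.1230, -0.2130, -0.0311)
subtract pairs → two planes through P
[-0.6362 0.3844 0.0296]·P = 0.0038;  [-0.6602 -0.4259 0.1217]·P = 0.0101
det = 0.5247;  x = -0.0105+0.1132z,  y = -0.0074+0.1104z
sphere 1 gives Az²+Bz+C=0 with A=1.0250, B=0.1330, C=-0.0225;  B²−4AC=0.1100;  roots -0.2267, 0.0970;  negative root z = -0.2267
x = -0.0362, y = -0.0324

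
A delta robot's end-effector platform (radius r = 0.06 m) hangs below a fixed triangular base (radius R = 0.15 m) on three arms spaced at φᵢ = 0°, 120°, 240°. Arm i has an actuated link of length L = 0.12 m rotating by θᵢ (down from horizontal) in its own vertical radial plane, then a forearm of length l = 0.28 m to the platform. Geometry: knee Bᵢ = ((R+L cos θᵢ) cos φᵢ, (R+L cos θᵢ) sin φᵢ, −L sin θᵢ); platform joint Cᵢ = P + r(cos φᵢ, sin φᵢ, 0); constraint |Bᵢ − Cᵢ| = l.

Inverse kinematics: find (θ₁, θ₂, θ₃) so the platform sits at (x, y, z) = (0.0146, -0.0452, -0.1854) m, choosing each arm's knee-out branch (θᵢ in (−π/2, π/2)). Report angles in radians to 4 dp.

arm 1 (φ=0.0°): x'=0.0146, y'=-0.0452
  A=0.0754, B=-0.1854, C=(l²−L²−A²−y'²−z²)/(2L)=0.0912
  √(A²+B²)=0.2001;  θ1 = -1.1845+1.0974 ≈ -0.0871
rotate P by −φ2: (-0.0464, 0.0100, -0.1854)
  A=0.1364, B=-0.1854, C=(l²−L²−A²−y'²−z²)/(2L)=0.0455
  γ=atan2(-0.1854,0.1364)=-0.9364;  ψ=arccos(0.1975)=1.3720;  θ2=γ+ψ≈0.4357
arm 3 (φ=240.0°): x'=0.0318, y'=0.0352
  A=0.0582, B=-0.1854, C=(l²−L²−A²−y'²−z²)/(2L)=0.1042
  γ=atan2(-0.1854,0.0582)=-1.2668;  ψ=arccos(0.5361)=1.0049;  θ3=γ+ψ≈-0.2619

θ₁ = -0.0871, θ₂ = 0.4357, θ₃ = -0.2619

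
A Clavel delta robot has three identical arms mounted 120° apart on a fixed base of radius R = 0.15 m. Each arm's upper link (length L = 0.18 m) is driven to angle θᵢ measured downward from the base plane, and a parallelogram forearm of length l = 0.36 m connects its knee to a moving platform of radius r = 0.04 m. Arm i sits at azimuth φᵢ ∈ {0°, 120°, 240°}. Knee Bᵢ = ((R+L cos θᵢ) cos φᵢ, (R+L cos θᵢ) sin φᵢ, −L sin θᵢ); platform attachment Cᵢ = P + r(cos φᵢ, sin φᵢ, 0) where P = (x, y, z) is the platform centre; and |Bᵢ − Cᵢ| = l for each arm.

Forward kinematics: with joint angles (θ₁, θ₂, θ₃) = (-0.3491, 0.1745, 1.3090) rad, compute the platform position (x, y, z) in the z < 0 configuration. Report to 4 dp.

(0.1360, 0.1473, -0.2341)

arm 1 at φ=0.0°: (R−r)+L cos θ1 = 0.2791;  S1 = (0.2791, 0.0000, 0.0616)
S2 = (0.2873·cos120.0°, 0.2873·sin120.0°, -0.0313) = (-0.1436, 0.2488, -0.0313)
arm 3 at φ=240.0°: (R−r)+L cos θ3 = 0.1566;  S3 = (-0.0783, -0.1356, -0.1739)
subtract pairs → two planes through P
plane₁₂: -0.8456x+0.4976y+-0.1856z = 0.0018
det = 0.5850;  x = 0.0221+-0.4865z,  y = 0.0412+-0.4537z
sphere 1 gives Az²+Bz+C=0 with A=1.4426, B=0.0896, C=-0.0580;  B²−4AC=0.3430;  roots -0.2341, 0.1719;  negative root z = -0.2341
x = 0.1360, y = 0.1473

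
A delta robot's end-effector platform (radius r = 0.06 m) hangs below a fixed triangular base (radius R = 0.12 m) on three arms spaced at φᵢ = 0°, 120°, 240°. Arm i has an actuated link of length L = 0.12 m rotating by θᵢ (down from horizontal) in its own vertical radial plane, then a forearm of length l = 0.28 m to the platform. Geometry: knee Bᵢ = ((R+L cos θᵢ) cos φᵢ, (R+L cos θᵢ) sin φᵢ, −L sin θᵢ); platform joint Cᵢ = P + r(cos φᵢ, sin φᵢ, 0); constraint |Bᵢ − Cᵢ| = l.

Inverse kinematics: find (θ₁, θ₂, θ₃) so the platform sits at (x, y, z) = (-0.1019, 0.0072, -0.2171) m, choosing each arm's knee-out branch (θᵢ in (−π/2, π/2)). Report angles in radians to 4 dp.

φ1=0.0° → target in arm frame (-0.1019, 0.0072)
  e−x'=0.1619;  (l²−L²−(e−x')²−y'²−z²)/2L = -0.0391
  √(A²+B²)=0.2708;  θ1 = -0.9300+1.7159 ≈ 0.7858
φ2=120.0° → target in arm frame (0.0572, 0.0846)
  A=0.0028, B=-0.2171, C=(l²−L²−A²−y'²−z²)/(2L)=0.0404
  γ=atan2(-0.2171,0.0028)=-1.5578;  ψ=arccos(0.1860)=1.3837;  θ2=γ+ψ≈-0.1742
φ3=240.0° → target in arm frame (0.0447, -0.0918)
  A=0.0153, B=-0.2171, C=(l²−L²−A²−y'²−z²)/(2L)=0.0342
  θ3 = atan2(B,A) + arccos(C/0.2176) = -0.0873

θ₁ = 0.7858, θ₂ = -0.1742, θ₃ = -0.0873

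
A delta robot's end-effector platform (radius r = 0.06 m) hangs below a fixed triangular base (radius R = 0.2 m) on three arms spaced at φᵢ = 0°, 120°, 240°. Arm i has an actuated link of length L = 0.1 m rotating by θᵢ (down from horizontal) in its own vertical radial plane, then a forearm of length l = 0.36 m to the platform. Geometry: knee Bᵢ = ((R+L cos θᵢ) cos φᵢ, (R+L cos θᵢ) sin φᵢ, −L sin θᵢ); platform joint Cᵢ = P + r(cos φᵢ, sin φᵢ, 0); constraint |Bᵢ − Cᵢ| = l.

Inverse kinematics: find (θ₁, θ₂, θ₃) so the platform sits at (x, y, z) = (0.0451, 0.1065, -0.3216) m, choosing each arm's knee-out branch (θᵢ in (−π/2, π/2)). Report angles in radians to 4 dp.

rotate P by −φ1: (0.0451, 0.1065, -0.3216)
  A cos θ + B sin θ = C:  0.0949·cos θ + -0.3216·sin θ = -0.0209
  √(A²+B²)=0.3353;  θ1 = -1.2839+1.6331 ≈ 0.3492
rotate P by −φ2: (0.0697, -0.0923, -0.3216)
  A cos θ + B sin θ = C:  0.0703·cos θ + -0.3216·sin θ = 0.0135
  √(A²+B²)=0.3292;  θ2 = -1.3555+1.5297 ≈ 0.1741
φ3=240.0° → target in arm frame (-0.1148, -0.0142)
  e−x'=0.2548;  (l²−L²−(e−x')²−y'²−z²)/2L = -0.2447
  √(A²+B²)=0.4103;  θ3 = -0.9008+2.2098 ≈ 1.3090

θ₁ = 0.3492, θ₂ = 0.1741, θ₃ = 1.3090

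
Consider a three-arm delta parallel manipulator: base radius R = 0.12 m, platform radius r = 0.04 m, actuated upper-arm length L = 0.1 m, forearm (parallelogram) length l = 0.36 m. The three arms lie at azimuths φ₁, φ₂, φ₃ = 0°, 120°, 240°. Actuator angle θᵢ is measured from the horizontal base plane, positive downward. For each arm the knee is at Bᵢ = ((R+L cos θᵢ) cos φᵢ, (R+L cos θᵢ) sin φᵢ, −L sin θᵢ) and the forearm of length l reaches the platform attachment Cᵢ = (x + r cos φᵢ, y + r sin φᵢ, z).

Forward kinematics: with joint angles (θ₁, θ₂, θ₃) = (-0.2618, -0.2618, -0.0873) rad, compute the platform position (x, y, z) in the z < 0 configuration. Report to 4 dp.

(0.0089, 0.0154, -0.2923)

arm 1 at φ=0.0°: e+L cos θ1 = 0.1766;  S1 = (0.1766, 0.0000, 0.0259)
S2 = (0.1766·cos120.0°, 0.1766·sin120.0°, 0.0259) = (-0.0883, 0.1529, 0.0259)
arm 3 at φ=240.0°: e+L cos θ3 = 0.1796;  S3 = (-0.0898, -0.1556, 0.0087)
eliminate P² terms by subtracting sphere 1 from 2 and 3
plane₁₂: -0.5298x+0.3059y+0.0000z = 0.0000
Cramer: x(z) = -0.0005-0.0320z;  y(z) = -0.0008-0.0555z
quadratic in z: (1.0041)z²+(-0.0403)z+(-0.0976)=0, √Δ=0.6273 → z ∈ {-0.2923, 0.3325}; z = -0.2923 (taking z<0)
x = 0.0089, y = 0.0154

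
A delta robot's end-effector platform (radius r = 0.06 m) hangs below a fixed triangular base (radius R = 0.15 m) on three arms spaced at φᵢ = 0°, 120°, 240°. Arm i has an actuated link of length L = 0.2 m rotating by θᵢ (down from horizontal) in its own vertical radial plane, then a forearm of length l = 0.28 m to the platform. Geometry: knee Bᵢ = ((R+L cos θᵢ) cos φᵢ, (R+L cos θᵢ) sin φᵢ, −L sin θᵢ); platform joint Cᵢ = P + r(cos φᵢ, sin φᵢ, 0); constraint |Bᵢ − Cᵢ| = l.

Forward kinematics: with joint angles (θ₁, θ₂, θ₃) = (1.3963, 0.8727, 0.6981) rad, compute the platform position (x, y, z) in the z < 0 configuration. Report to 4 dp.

arm 1 at φ=0.0°: e+L cos θ1 = 0.1247;  S1 = (0.1247, 0.0000, -0.1970)
φ2=120.0°: virtual centre (-0.1093, 0.1893, -0.1532), radius l
arm 3 at φ=240.0°: e+L cos θ3 = 0.2432;  S3 = (-0.1216, -0.2106, -0.1286)
eliminate P² terms by subtracting sphere 1 from 2 and 3
plane₁₂: -0.4680x+0.3785y+0.0875z = 0.0169
det = 0.3836;  x = -0.0396+0.2311z,  y = -0.0043+0.0545z
into |P−S₁|² = l²: 1.0564z² + 0.3175z + -0.0126 = 0;  Δ = 0.1540;  z = -0.3360 or 0.0355 → z<0 root = -0.3360
x = -0.1172, y = -0.0227

(-0.1172, -0.0227, -0.3360)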